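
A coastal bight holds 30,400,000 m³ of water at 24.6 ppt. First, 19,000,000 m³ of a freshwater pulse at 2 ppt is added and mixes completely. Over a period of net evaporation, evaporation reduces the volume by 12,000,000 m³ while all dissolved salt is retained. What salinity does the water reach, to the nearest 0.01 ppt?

21.01 ppt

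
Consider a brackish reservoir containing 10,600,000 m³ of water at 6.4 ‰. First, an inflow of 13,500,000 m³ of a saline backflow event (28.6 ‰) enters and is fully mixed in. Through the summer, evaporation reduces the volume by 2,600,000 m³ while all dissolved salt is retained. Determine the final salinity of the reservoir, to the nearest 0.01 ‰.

21.11 ‰

After mixing: salt = 10,600,000×6.4 + 13,500,000×28.6 = 453,940,000; volume = 24,100,000 m³
After evaporation: salt unchanged = 453,940,000; volume = 24,100,000 − 2,600,000 = 21,500,000 m³
S = 453,940,000 / 21,500,000 = 21.1135 ‰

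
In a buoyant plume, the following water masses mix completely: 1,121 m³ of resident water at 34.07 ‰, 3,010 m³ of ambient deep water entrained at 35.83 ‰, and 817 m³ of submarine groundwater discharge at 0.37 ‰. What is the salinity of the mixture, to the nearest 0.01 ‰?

29.58 ‰

By conservation of dissolved salt,
salt = 1,121×34.07 + 3,010×35.83 + 817×0.37 = 38,192.47 + 107,848.3 + 302.29 = 146,343.06
volume = 1,121 + 3,010 + 817 = 4,948 m³
S = 146,343.06 / 4,948 = 29.5762 ‰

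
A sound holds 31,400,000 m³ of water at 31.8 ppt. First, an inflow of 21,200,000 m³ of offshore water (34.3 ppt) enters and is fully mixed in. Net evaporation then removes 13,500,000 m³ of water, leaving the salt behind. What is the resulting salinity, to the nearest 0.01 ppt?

After mixing: salt = 31,400,000×31.8 + 21,200,000×34.3 = 1,725,680,000; volume = 52,600,000 m³
After evaporation: salt unchanged = 1,725,680,000; volume = 52,600,000 − 13,500,000 = 39,100,000 m³
S = 1,725,680,000 / 39,100,000 = 44.135 ppt

44.14 ppt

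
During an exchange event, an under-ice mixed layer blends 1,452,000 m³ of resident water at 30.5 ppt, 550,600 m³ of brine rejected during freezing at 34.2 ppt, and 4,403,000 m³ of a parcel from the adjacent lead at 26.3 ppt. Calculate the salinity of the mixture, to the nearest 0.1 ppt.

Weighted by volume,
salt = 1,452,000×30.5 + 550,600×34.2 + 4,403,000×26.3 = 44,286,000 + 18,830,520 + 115,798,900 = 178,915,420
volume = 1,452,000 + 550,600 + 4,403,000 = 6,405,600 m³
S = 178,915,420 / 6,405,600 = 27.931 ppt

27.9 ppt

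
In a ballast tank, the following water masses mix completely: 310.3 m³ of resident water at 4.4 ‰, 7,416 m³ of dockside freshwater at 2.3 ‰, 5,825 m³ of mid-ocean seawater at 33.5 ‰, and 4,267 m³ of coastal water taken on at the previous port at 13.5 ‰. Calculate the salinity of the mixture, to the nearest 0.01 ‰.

15.22 ‰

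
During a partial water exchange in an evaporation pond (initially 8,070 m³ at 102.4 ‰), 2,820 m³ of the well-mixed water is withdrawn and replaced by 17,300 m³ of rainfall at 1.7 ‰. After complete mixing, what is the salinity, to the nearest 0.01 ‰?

25.14 ‰

Remaining after removal: 5,250 m³ at 102.4 ‰ (salt = 537,600)
After addition: salt = 537,600 + 17,300×1.7 = 567,010; volume = 22,550 m³
S = 567,010 / 22,550 = 25.1446 ‰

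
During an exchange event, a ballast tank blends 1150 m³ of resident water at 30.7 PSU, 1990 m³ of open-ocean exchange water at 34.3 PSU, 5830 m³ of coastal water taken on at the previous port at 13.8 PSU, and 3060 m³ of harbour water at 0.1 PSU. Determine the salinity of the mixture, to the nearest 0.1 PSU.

15.3 PSU

Salt balance:
salt = 1,150×30.7 + 1,990×34.3 + 5,830×13.8 + 3,060×0.1 = 35,305 + 68,257 + 80,454 + 306 = 184,322
volume = 1,150 + 1,990 + 5,830 + 3,060 = 12,030 m³
S = 184,322 / 12,030 = 15.322 PSU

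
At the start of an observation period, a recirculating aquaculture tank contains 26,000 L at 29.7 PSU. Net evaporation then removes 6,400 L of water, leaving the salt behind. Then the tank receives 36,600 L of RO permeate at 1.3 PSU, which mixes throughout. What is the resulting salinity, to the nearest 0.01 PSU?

After evaporation: salt = 26,000×29.7 = 772,200; volume = 26,000 − 6,400 = 19,600 L
After mixing: salt = 772,200 + 36,600×1.3 = 819,780; volume = 19,600 + 36,600 = 56,200 L
S = 819,780 / 56,200 = 14.5868 PSU

14.59 PSU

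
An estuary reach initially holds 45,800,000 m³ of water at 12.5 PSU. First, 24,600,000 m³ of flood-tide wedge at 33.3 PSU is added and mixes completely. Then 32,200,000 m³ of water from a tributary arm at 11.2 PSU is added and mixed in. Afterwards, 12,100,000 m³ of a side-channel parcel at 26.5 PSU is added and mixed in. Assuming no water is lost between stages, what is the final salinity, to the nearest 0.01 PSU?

18.07 PSU

Weighted by volume,
Initial salt = 45,800,000×12.5 = 572,500,000
After stage 1: salt = 572,500,000 + 24,600,000×33.3 = 1,391,680,000; volume = 70,400,000 m³; S = 19.768 PSU
After stage 2: salt = 1,391,680,000 + 32,200,000×11.2 = 1,752,320,000; volume = 102,600,000 m³; S = 17.079 PSU
After stage 3: salt = 1,752,320,000 + 12,100,000×26.5 = 2,072,970,000; volume = 114,700,000 m³
S = 2,072,970,000 / 114,700,000 = 18.073 PSU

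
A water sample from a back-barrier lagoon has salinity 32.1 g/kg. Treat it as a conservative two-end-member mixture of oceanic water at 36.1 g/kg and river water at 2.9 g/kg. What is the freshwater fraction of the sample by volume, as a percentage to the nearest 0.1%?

Let f be the freshwater fraction. Salt balance per unit volume:
f×2.9 + (1−f)×36.1 = 32.1
f = (36.1 − 32.1) / (36.1 − 2.9) = 4/33.2 = 0.1205

12.0%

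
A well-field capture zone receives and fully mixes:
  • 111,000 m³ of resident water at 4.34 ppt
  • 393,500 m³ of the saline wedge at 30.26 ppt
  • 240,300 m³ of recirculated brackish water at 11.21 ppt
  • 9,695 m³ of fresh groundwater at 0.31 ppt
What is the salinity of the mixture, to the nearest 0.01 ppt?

19.99 ppt

By conservation of dissolved salt,
salt = 111,000×4.34 + 393,500×30.26 + 240,300×11.21 + 9,695×0.31 = 481,740 + 11,907,310 + 2,693,763 + 3,005.45 = 15,085,818.45
volume = 111,000 + 393,500 + 240,300 + 9,695 = 754,495 m³
S = 15,085,818.45 / 754,495 = 19.9946 ppt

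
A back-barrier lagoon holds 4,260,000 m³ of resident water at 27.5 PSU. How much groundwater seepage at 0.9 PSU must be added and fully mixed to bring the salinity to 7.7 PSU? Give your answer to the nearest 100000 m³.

Salt balance: 4,260,000×27.5 + V×0.9 = (4,260,000+V)×7.7
117,150,000 + 0.9V = 32,802,000 + 7.7V
84,348,000 = 6.8V
V = 12,404,117.65 m³

12400000 m³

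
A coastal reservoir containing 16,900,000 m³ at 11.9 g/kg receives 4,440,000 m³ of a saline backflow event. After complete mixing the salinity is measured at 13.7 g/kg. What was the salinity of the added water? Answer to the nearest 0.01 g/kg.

20.55 g/kg

Salt balance: 16,900,000×11.9 + 4,440,000×S = 21,340,000×13.7
201,110,000 + 4,440,000·S = 292,358,000
S = (292,358,000 − 201,110,000) / 4,440,000 = 20.5514 g/kg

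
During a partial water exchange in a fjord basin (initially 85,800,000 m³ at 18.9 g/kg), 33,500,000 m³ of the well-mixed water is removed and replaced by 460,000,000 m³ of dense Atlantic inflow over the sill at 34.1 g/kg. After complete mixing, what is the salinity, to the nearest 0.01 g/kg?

Remaining after removal: 52,300,000 m³ at 18.9 g/kg (salt = 988,470,000)
After addition: salt = 988,470,000 + 460,000,000×34.1 = 16,674,470,000; volume = 512,300,000 m³
S = 16,674,470,000 / 512,300,000 = 32.5483 g/kg

32.55 g/kg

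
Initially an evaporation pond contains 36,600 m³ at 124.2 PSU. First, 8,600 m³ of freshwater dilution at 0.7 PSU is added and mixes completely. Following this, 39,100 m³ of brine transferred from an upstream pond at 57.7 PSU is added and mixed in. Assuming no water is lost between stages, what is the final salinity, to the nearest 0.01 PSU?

80.76 PSU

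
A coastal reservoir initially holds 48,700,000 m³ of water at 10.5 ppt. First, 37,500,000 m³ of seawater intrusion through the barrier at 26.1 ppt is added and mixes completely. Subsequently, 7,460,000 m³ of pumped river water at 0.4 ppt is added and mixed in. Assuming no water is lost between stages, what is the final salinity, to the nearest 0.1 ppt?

15.9 ppt

By conservation of dissolved salt,
Initial salt = 48,700,000×10.5 = 511,350,000
After stage 1: salt = 511,350,000 + 37,500,000×26.1 = 1,490,100,000; volume = 86,200,000 m³; S = 17.287 ppt
After stage 2: salt = 1,490,100,000 + 7,460,000×0.4 = 1,493,084,000; volume = 93,660,000 m³
S = 1,493,084,000 / 93,660,000 = 15.9415 ppt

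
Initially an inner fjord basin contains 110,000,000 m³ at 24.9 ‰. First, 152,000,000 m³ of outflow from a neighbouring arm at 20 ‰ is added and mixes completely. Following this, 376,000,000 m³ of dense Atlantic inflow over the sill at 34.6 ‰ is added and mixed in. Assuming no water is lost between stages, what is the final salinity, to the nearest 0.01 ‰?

29.45 ‰

Weighted by volume,
Initial salt = 110,000,000×24.9 = 2,739,000,000
After stage 1: salt = 2,739,000,000 + 152,000,000×20 = 5,779,000,000; volume = 262,000,000 m³; S = 22.057 ‰
After stage 2: salt = 5,779,000,000 + 376,000,000×34.6 = 18,788,600,000; volume = 638,000,000 m³
S = 18,788,600,000 / 638,000,000 = 29.4492 ‰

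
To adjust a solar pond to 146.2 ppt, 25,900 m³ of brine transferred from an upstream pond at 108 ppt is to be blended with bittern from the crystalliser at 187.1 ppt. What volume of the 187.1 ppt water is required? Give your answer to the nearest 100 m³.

Salt balance: 25,900×108 + V×187.1 = (25,900+V)×146.2
2,797,200 + 187.1V = 3,786,580 + 146.2V
989,380 = 40.9V
V = 24,190.22 m³

24200 m³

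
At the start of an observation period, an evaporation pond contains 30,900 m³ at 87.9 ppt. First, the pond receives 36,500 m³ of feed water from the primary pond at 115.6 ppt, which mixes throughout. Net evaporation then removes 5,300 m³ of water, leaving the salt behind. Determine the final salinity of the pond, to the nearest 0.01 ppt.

After mixing: salt = 30,900×87.9 + 36,500×115.6 = 6,935,510; volume = 67,400 m³
After evaporation: salt unchanged = 6,935,510; volume = 67,400 − 5,300 = 62,100 m³
S = 6,935,510 / 62,100 = 111.6829 ppt

111.68 ppt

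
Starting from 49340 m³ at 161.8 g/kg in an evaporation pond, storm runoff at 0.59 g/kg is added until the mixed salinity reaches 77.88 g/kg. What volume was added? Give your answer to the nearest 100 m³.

53600 m³

Salt balance: 49,340×161.8 + V×0.59 = (49,340+V)×77.88
7,983,212 + 0.59V = 3,842,599.2 + 77.88V
4,140,612.8 = 77.29V
V = 53,572.43 m³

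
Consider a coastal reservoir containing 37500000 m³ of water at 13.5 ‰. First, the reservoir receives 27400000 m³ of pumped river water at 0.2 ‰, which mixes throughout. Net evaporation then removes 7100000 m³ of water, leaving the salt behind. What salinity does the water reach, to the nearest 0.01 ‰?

8.85 ‰

After mixing: salt = 37,500,000×13.5 + 27,400,000×0.2 = 511,730,000; volume = 64,900,000 m³
After evaporation: salt unchanged = 511,730,000; volume = 64,900,000 − 7,100,000 = 57,800,000 m³
S = 511,730,000 / 57,800,000 = 8.8535 ‰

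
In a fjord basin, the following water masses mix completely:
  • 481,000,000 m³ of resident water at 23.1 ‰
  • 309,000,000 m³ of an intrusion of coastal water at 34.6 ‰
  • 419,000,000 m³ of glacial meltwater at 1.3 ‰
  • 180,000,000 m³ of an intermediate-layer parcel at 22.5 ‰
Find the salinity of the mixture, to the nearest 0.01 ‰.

Conserving salt mass:
salt = 481,000,000×23.1 + 309,000,000×34.6 + 419,000,000×1.3 + 180,000,000×22.5 = 11,111,100,000 + 10,691,400,000 + 544,700,000 + 4,050,000,000 = 26,397,200,000
volume = 481,000,000 + 309,000,000 + 419,000,000 + 180,000,000 = 1,389,000,000 m³
S = 26,397,200,000 / 1,389,000,000 = 19.0045 ‰

19.00 ‰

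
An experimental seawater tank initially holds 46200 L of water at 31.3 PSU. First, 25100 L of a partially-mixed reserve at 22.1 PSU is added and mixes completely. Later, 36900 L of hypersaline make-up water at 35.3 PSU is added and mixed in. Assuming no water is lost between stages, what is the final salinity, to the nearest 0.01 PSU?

Weighted by volume,
Initial salt = 46,200×31.3 = 1,446,060
After stage 1: salt = 1,446,060 + 25,100×22.1 = 2,000,770; volume = 71,300 L; S = 28.061 PSU
After stage 2: salt = 2,000,770 + 36,900×35.3 = 3,303,340; volume = 108,200 L
S = 3,303,340 / 108,200 = 30.5299 PSU

30.53 PSU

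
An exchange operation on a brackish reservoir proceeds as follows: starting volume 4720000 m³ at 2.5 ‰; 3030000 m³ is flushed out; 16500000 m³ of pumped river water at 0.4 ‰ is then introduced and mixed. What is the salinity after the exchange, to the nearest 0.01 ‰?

0.60 ‰

Remaining after removal: 1,690,000 m³ at 2.5 ‰ (salt = 4,225,000)
After addition: salt = 4,225,000 + 16,500,000×0.4 = 10,825,000; volume = 18,190,000 m³
S = 10,825,000 / 18,190,000 = 0.5951 ‰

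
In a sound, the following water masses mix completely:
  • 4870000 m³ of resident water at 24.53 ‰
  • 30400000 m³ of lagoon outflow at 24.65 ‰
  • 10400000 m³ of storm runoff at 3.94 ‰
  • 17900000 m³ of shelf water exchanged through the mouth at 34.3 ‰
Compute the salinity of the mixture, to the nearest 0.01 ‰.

Conserving salt mass:
salt = 4,870,000×24.53 + 30,400,000×24.65 + 10,400,000×3.94 + 17,900,000×34.3 = 119,461,100 + 749,360,000 + 40,976,000 + 613,970,000 = 1,523,767,100
volume = 4,870,000 + 30,400,000 + 10,400,000 + 17,900,000 = 63,570,000 m³
S = 1,523,767,100 / 63,570,000 = 23.9699 ‰

23.97 ‰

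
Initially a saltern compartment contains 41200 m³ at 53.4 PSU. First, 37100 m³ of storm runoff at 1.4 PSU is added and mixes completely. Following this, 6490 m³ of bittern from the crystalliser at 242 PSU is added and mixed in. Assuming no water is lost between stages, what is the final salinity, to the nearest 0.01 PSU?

Conserving salt mass:
Initial salt = 41,200×53.4 = 2,200,080
After stage 1: salt = 2,200,080 + 37,100×1.4 = 2,252,020; volume = 78,300 m³; S = 28.761 PSU
After stage 2: salt = 2,252,020 + 6,490×242 = 3,822,600; volume = 84,790 m³
S = 3,822,600 / 84,790 = 45.0831 PSU

45.08 PSU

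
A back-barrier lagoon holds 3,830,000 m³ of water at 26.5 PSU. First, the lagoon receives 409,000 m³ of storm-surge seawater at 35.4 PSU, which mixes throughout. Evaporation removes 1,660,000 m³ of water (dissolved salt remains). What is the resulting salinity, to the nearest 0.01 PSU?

After mixing: salt = 3,830,000×26.5 + 409,000×35.4 = 115,973,600; volume = 4,239,000 m³
After evaporation: salt unchanged = 115,973,600; volume = 4,239,000 − 1,660,000 = 2,579,000 m³
S = 115,973,600 / 2,579,000 = 44.9684 PSU

44.97 PSU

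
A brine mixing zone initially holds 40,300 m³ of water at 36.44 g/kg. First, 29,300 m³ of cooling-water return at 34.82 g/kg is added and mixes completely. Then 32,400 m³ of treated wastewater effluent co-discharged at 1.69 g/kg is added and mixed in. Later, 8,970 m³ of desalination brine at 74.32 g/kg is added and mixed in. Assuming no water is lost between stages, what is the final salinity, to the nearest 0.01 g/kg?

By conservation of dissolved salt,
Initial salt = 40,300×36.44 = 1,468,532
After stage 1: salt = 1,468,532 + 29,300×34.82 = 2,488,758; volume = 69,600 m³; S = 35.758 g/kg
After stage 2: salt = 2,488,758 + 32,400×1.69 = 2,543,514; volume = 102,000 m³; S = 24.936 g/kg
After stage 3: salt = 2,543,514 + 8,970×74.32 = 3,210,164.4; volume = 110,970 m³
S = 3,210,164.4 / 110,970 = 28.9282 g/kg

28.93 g/kg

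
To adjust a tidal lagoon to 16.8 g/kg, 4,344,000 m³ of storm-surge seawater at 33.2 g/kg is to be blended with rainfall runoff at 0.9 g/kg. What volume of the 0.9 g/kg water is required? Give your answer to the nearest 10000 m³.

4480000 m³

Salt balance: 4,344,000×33.2 + V×0.9 = (4,344,000+V)×16.8
144,220,800 + 0.9V = 72,979,200 + 16.8V
71,241,600 = 15.9V
V = 4,480,603.77 m³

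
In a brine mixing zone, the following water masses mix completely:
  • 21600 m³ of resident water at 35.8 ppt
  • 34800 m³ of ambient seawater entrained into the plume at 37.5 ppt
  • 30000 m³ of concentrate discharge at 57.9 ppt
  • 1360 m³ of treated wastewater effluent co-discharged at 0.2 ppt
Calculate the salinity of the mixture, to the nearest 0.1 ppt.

43.5 ppt

Total salt / total volume:
salt = 21,600×35.8 + 34,800×37.5 + 30,000×57.9 + 1,360×0.2 = 773,280 + 1,305,000 + 1,737,000 + 272 = 3,815,552
volume = 21,600 + 34,800 + 30,000 + 1,360 = 87,760 m³
S = 3,815,552 / 87,760 = 43.477 ppt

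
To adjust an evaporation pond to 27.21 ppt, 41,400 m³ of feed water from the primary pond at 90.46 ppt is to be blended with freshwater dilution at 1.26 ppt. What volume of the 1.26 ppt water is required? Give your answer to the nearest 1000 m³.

101000 m³

Salt balance: 41,400×90.46 + V×1.26 = (41,400+V)×27.21
3,745,044 + 1.26V = 1,126,494 + 27.21V
2,618,550 = 25.95V
V = 100,907.51 m³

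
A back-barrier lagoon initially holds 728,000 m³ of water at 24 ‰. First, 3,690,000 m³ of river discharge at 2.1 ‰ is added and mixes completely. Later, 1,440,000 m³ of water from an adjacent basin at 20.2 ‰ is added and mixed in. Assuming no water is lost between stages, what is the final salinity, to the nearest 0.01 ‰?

By conservation of dissolved salt,
Initial salt = 728,000×24 = 17,472,000
After stage 1: salt = 17,472,000 + 3,690,000×2.1 = 25,221,000; volume = 4,418,000 m³; S = 5.709 ‰
After stage 2: salt = 25,221,000 + 1,440,000×20.2 = 54,309,000; volume = 5,858,000 m³
S = 54,309,000 / 5,858,000 = 9.2709 ‰

9.27 ‰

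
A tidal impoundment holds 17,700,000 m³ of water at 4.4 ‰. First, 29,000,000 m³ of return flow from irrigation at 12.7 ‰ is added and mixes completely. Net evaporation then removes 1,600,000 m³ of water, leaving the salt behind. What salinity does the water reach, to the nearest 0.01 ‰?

9.89 ‰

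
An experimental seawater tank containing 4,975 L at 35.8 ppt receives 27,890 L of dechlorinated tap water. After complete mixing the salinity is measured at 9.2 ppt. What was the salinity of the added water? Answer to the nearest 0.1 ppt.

Salt balance: 4,975×35.8 + 27,890×S = 32,865×9.2
178,105 + 27,890·S = 302,358
S = (302,358 − 178,105) / 27,890 = 4.4551 ppt

4.5 ppt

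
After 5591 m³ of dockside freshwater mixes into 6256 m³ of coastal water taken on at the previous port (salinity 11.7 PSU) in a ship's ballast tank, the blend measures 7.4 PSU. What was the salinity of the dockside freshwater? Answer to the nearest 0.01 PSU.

2.59 PSU

Salt balance: 6,256×11.7 + 5,591×S = 11,847×7.4
73,195.2 + 5,591·S = 87,667.8
S = (87,667.8 − 73,195.2) / 5,591 = 2.5886 PSU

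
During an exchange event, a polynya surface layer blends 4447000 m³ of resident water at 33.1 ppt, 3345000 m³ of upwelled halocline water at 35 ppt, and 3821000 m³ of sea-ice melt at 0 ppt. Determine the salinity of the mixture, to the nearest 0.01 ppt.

22.76 ppt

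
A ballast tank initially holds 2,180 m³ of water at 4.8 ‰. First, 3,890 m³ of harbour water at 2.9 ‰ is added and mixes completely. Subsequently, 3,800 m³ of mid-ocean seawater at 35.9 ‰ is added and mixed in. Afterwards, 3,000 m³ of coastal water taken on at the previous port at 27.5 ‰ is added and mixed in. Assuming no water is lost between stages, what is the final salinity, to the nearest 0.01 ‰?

18.70 ‰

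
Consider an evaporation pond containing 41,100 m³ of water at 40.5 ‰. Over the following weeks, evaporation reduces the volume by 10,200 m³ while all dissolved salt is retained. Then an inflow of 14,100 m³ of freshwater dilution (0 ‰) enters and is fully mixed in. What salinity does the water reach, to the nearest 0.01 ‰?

36.99 ‰

After evaporation: salt = 41,100×40.5 = 1,664,550; volume = 41,100 − 10,200 = 30,900 m³
After mixing: salt = 1,664,550 + 14,100×0 = 1,664,550; volume = 30,900 + 14,100 = 45,000 m³
S = 1,664,550 / 45,000 = 36.99 ‰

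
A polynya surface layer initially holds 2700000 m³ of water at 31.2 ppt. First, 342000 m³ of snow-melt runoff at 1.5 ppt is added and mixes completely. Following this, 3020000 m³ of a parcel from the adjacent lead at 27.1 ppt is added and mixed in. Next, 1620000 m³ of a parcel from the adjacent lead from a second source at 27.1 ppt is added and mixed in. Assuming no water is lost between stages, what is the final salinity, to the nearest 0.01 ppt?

27.40 ppt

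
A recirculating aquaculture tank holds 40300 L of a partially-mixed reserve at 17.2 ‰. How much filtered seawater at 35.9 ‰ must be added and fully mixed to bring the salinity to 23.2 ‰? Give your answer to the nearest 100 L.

Salt balance: 40,300×17.2 + V×35.9 = (40,300+V)×23.2
693,160 + 35.9V = 934,960 + 23.2V
241,800 = 12.7V
V = 19,039.37 L

19000 L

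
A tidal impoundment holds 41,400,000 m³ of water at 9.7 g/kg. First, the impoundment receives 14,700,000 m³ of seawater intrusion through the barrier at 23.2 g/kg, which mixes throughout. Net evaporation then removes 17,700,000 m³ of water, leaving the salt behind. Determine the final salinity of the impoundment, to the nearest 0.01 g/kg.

After mixing: salt = 41,400,000×9.7 + 14,700,000×23.2 = 742,620,000; volume = 56,100,000 m³
After evaporation: salt unchanged = 742,620,000; volume = 56,100,000 − 17,700,000 = 38,400,000 m³
S = 742,620,000 / 38,400,000 = 19.3391 g/kg

19.34 g/kg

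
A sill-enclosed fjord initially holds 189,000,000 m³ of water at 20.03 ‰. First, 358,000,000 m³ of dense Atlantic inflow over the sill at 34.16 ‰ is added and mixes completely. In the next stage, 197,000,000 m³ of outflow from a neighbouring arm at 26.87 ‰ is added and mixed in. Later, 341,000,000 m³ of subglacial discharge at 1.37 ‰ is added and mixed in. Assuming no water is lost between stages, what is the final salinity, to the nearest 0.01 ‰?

20.07 ‰

Conserving salt mass:
Initial salt = 189,000,000×20.03 = 3,785,670,000
After stage 1: salt = 3,785,670,000 + 358,000,000×34.16 = 16,014,950,000; volume = 547,000,000 m³; S = 29.278 ‰
After stage 2: salt = 16,014,950,000 + 197,000,000×26.87 = 21,308,340,000; volume = 744,000,000 m³; S = 28.64 ‰
After stage 3: salt = 21,308,340,000 + 341,000,000×1.37 = 21,775,510,000; volume = 1,085,000,000 m³
S = 21,775,510,000 / 1,085,000,000 = 20.0696 ‰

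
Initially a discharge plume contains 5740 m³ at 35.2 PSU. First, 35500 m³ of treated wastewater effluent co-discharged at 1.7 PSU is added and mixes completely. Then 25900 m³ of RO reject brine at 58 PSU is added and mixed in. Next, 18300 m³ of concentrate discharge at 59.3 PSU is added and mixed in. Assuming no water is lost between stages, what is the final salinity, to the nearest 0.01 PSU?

33.35 PSU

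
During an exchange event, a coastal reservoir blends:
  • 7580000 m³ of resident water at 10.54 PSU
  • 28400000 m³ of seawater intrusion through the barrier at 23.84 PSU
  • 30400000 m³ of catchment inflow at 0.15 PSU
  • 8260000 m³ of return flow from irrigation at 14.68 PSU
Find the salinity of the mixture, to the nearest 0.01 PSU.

11.83 PSU

Salt balance:
salt = 7,580,000×10.54 + 28,400,000×23.84 + 30,400,000×0.15 + 8,260,000×14.68 = 79,893,200 + 677,056,000 + 4,560,000 + 121,256,800 = 882,766,000
volume = 7,580,000 + 28,400,000 + 30,400,000 + 8,260,000 = 74,640,000 m³
S = 882,766,000 / 74,640,000 = 11.827 PSU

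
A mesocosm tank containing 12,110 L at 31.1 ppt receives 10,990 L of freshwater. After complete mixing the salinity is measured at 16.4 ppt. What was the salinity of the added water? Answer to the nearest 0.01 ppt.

Salt balance: 12,110×31.1 + 10,990×S = 23,100×16.4
376,621 + 10,990·S = 378,840
S = (378,840 − 376,621) / 10,990 = 0.2019 ppt

0.20 ppt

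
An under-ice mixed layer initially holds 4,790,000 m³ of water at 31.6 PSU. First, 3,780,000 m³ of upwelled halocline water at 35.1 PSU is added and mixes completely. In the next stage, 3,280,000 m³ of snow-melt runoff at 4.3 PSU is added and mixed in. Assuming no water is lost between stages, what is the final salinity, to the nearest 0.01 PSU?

25.16 PSU

Total salt / total volume:
Initial salt = 4,790,000×31.6 = 151,364,000
After stage 1: salt = 151,364,000 + 3,780,000×35.1 = 284,042,000; volume = 8,570,000 m³; S = 33.144 PSU
After stage 2: salt = 284,042,000 + 3,280,000×4.3 = 298,146,000; volume = 11,850,000 m³
S = 298,146,000 / 11,850,000 = 25.16 PSU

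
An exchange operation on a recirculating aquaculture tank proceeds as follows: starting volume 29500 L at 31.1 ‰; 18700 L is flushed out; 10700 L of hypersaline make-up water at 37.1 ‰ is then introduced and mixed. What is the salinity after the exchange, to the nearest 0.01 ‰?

Remaining after removal: 10,800 L at 31.1 ‰ (salt = 335,880)
After addition: salt = 335,880 + 10,700×37.1 = 732,850; volume = 21,500 L
S = 732,850 / 21,500 = 34.086 ‰

34.09 ‰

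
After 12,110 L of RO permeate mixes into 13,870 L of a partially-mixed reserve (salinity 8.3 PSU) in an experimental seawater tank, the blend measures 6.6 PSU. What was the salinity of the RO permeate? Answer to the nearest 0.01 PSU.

Salt balance: 13,870×8.3 + 12,110×S = 25,980×6.6
115,121 + 12,110·S = 171,468
S = (171,468 − 115,121) / 12,110 = 4.6529 PSU

4.65 PSU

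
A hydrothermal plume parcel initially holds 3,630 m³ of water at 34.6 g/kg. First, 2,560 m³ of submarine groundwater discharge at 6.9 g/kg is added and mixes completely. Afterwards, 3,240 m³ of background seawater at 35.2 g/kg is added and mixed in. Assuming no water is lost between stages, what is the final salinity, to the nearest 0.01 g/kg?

27.29 g/kg

By conservation of dissolved salt,
Initial salt = 3,630×34.6 = 125,598
After stage 1: salt = 125,598 + 2,560×6.9 = 143,262; volume = 6,190 m³; S = 23.144 g/kg
After stage 2: salt = 143,262 + 3,240×35.2 = 257,310; volume = 9,430 m³
S = 257,310 / 9,430 = 27.2863 g/kg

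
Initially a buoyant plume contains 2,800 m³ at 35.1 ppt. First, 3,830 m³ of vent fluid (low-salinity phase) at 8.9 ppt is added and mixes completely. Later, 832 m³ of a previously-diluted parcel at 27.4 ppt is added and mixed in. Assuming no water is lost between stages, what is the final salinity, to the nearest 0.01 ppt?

Total salt / total volume:
Initial salt = 2,800×35.1 = 98,280
After stage 1: salt = 98,280 + 3,830×8.9 = 132,367; volume = 6,630 m³; S = 19.965 ppt
After stage 2: salt = 132,367 + 832×27.4 = 155,163.8; volume = 7,462 m³
S = 155,163.8 / 7,462 = 20.7939 ppt

20.79 ppt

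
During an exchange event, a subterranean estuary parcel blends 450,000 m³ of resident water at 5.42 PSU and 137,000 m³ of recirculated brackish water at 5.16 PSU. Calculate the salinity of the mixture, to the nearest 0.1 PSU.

By conservation of dissolved salt,
salt = 450,000×5.42 + 137,000×5.16 = 2,439,000 + 706,920 = 3,145,920
volume = 450,000 + 137,000 = 587,000 m³
S = 3,145,920 / 587,000 = 5.359 PSU

5.4 PSU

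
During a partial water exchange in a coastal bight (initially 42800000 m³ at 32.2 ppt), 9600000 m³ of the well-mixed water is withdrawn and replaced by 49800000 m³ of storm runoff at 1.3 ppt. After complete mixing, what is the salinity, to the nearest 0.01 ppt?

13.66 ppt

Remaining after removal: 33,200,000 m³ at 32.2 ppt (salt = 1,069,040,000)
After addition: salt = 1,069,040,000 + 49,800,000×1.3 = 1,133,780,000; volume = 83,000,000 m³
S = 1,133,780,000 / 83,000,000 = 13.66 ppt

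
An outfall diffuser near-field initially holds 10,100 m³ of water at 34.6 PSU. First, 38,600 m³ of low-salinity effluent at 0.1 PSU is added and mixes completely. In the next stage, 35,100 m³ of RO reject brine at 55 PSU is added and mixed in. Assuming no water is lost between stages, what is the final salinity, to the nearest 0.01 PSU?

27.25 PSU

Salt balance:
Initial salt = 10,100×34.6 = 349,460
After stage 1: salt = 349,460 + 38,600×0.1 = 353,320; volume = 48,700 m³; S = 7.255 PSU
After stage 2: salt = 353,320 + 35,100×55 = 2,283,820; volume = 83,800 m³
S = 2,283,820 / 83,800 = 27.2532 PSU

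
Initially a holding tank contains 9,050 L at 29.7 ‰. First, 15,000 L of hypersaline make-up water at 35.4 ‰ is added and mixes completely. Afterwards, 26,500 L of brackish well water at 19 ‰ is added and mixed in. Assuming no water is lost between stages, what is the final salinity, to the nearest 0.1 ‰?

25.8 ‰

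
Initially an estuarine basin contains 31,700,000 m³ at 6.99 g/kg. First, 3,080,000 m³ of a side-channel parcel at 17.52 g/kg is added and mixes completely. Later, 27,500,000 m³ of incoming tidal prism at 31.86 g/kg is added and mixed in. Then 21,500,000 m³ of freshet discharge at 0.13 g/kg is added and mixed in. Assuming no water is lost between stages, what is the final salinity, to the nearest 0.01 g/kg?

13.78 g/kg

Total salt / total volume:
Initial salt = 31,700,000×6.99 = 221,583,000
After stage 1: salt = 221,583,000 + 3,080,000×17.52 = 275,544,600; volume = 34,780,000 m³; S = 7.923 g/kg
After stage 2: salt = 275,544,600 + 27,500,000×31.86 = 1,151,694,600; volume = 62,280,000 m³; S = 18.492 g/kg
After stage 3: salt = 1,151,694,600 + 21,500,000×0.13 = 1,154,489,600; volume = 83,780,000 m³
S = 1,154,489,600 / 83,780,000 = 13.78 g/kg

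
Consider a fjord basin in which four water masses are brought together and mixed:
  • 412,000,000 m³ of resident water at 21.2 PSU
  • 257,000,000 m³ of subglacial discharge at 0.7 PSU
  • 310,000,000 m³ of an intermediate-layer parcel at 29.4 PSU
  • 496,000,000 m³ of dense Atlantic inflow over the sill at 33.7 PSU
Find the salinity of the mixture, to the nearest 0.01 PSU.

23.55 PSU

Total salt / total volume:
salt = 412,000,000×21.2 + 257,000,000×0.7 + 310,000,000×29.4 + 496,000,000×33.7 = 8,734,400,000 + 179,900,000 + 9,114,000,000 + 16,715,200,000 = 34,743,500,000
volume = 412,000,000 + 257,000,000 + 310,000,000 + 496,000,000 = 1,475,000,000 m³
S = 34,743,500,000 / 1,475,000,000 = 23.5549 PSU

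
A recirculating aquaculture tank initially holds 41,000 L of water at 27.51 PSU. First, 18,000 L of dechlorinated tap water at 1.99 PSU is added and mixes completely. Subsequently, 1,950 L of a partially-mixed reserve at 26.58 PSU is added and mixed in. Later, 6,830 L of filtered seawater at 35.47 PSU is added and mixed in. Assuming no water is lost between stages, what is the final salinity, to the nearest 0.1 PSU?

Mass of salt is conserved:
Initial salt = 41,000×27.51 = 1,127,910
After stage 1: salt = 1,127,910 + 18,000×1.99 = 1,163,730; volume = 59,000 L; S = 19.724 PSU
After stage 2: salt = 1,163,730 + 1,950×26.58 = 1,215,561; volume = 60,950 L; S = 19.944 PSU
After stage 3: salt = 1,215,561 + 6,830×35.47 = 1,457,821.1; volume = 67,780 L
S = 1,457,821.1 / 67,780 = 21.5081 PSU

21.5 PSU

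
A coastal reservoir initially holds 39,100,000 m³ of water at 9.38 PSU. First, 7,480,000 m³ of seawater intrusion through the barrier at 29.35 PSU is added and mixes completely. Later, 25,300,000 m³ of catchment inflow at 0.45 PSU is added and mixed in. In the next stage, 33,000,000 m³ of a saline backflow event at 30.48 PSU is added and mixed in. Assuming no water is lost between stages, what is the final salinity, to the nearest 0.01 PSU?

15.29 PSU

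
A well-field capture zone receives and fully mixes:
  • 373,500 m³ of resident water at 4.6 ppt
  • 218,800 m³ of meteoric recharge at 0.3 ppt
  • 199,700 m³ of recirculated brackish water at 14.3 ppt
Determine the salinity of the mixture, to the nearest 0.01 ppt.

By conservation of dissolved salt,
salt = 373,500×4.6 + 218,800×0.3 + 199,700×14.3 = 1,718,100 + 65,640 + 2,855,710 = 4,639,450
volume = 373,500 + 218,800 + 199,700 = 792,000 m³
S = 4,639,450 / 792,000 = 5.8579 ppt

5.86 ppt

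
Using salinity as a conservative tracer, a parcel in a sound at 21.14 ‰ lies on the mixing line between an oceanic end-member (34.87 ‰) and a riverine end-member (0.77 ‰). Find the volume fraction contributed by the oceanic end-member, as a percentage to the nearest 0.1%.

59.7%

Let g be the oceanic fraction. Salt balance per unit volume:
g×34.87 + (1−g)×0.77 = 21.14
g = (21.14 − 0.77) / (34.87 − 0.77) = 20.37/34.1 = 0.5974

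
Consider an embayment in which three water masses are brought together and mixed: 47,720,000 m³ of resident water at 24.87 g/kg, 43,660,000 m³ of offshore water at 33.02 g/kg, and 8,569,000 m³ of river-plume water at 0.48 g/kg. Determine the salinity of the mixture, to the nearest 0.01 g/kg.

26.34 g/kg

Salt balance:
salt = 47,720,000×24.87 + 43,660,000×33.02 + 8,569,000×0.48 = 1,186,796,400 + 1,441,653,200 + 4,113,120 = 2,632,562,720
volume = 47,720,000 + 43,660,000 + 8,569,000 = 99,949,000 m³
S = 2,632,562,720 / 99,949,000 = 26.3391 g/kg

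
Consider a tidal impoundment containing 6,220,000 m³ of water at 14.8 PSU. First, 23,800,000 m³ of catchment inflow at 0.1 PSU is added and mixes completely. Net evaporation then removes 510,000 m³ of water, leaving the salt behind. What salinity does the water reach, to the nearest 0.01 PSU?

After mixing: salt = 6,220,000×14.8 + 23,800,000×0.1 = 94,436,000; volume = 30,020,000 m³
After evaporation: salt unchanged = 94,436,000; volume = 30,020,000 − 510,000 = 29,510,000 m³
S = 94,436,000 / 29,510,000 = 3.2001 PSU

3.20 PSU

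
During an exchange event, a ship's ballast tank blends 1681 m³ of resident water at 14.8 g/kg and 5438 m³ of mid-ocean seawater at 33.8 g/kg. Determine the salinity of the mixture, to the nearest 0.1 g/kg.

Weighted by volume,
salt = 1,681×14.8 + 5,438×33.8 = 24,878.8 + 183,804.4 = 208,683.2
volume = 1,681 + 5,438 = 7,119 m³
S = 208,683.2 / 7,119 = 29.314 g/kg

29.3 g/kg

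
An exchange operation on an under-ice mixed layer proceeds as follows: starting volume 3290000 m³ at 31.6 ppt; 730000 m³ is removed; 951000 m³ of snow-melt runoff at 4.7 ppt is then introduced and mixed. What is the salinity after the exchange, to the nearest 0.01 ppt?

24.31 ppt

Remaining after removal: 2,560,000 m³ at 31.6 ppt (salt = 80,896,000)
After addition: salt = 80,896,000 + 951,000×4.7 = 85,365,700; volume = 3,511,000 m³
S = 85,365,700 / 3,511,000 = 24.3138 ppt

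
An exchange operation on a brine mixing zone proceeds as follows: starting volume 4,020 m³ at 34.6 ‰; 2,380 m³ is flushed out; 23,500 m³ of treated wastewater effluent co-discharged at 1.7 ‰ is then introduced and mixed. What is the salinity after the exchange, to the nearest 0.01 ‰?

3.85 ‰

Remaining after removal: 1,640 m³ at 34.6 ‰ (salt = 56,744)
After addition: salt = 56,744 + 23,500×1.7 = 96,694; volume = 25,140 m³
S = 96,694 / 25,140 = 3.8462 ‰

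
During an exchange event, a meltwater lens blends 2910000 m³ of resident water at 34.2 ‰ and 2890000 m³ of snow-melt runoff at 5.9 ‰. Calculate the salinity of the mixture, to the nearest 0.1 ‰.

Conserving salt mass:
salt = 2,910,000×34.2 + 2,890,000×5.9 = 99,522,000 + 17,051,000 = 116,573,000
volume = 2,910,000 + 2,890,000 = 5,800,000 m³
S = 116,573,000 / 5,800,000 = 20.099 ‰

20.1 ‰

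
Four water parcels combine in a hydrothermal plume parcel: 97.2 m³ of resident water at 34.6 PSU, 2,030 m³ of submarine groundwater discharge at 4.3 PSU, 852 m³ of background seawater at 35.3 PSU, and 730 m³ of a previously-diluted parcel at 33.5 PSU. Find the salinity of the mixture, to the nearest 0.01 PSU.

Conserving salt mass:
salt = 97.2×34.6 + 2,030×4.3 + 852×35.3 + 730×33.5 = 3,363.12 + 8,729 + 30,075.6 + 24,455 = 66,622.72
volume = 97.2 + 2,030 + 852 + 730 = 3,709.2 m³
S = 66,622.72 / 3,709.2 = 17.9615 PSU

17.96 PSU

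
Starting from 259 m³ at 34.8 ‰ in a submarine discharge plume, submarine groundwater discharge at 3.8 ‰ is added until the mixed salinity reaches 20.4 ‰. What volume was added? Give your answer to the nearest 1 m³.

Salt balance: 259×34.8 + V×3.8 = (259+V)×20.4
9,013.2 + 3.8V = 5,283.6 + 20.4V
3,729.6 = 16.6V
V = 224.67 m³

225 m³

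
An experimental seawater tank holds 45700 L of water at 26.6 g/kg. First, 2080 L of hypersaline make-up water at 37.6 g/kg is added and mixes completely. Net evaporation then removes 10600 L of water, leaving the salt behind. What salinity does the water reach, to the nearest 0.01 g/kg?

34.80 g/kg

After mixing: salt = 45,700×26.6 + 2,080×37.6 = 1,293,828; volume = 47,780 L
After evaporation: salt unchanged = 1,293,828; volume = 47,780 − 10,600 = 37,180 L
S = 1,293,828 / 37,180 = 34.799 g/kg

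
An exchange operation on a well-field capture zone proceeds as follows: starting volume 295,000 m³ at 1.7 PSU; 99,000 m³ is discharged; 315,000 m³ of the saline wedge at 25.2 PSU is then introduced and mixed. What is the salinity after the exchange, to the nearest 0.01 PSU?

Remaining after removal: 196,000 m³ at 1.7 PSU (salt = 333,200)
After addition: salt = 333,200 + 315,000×25.2 = 8,271,200; volume = 511,000 m³
S = 8,271,200 / 511,000 = 16.1863 PSU

16.19 PSU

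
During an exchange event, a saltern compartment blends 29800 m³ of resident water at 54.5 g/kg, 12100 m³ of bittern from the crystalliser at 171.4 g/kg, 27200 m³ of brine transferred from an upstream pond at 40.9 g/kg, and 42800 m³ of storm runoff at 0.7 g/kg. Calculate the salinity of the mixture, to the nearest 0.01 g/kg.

43.26 g/kg

Total salt / total volume:
salt = 29,800×54.5 + 12,100×171.4 + 27,200×40.9 + 42,800×0.7 = 1,624,100 + 2,073,940 + 1,112,480 + 29,960 = 4,840,480
volume = 29,800 + 12,100 + 27,200 + 42,800 = 111,900 m³
S = 4,840,480 / 111,900 = 43.2572 g/kg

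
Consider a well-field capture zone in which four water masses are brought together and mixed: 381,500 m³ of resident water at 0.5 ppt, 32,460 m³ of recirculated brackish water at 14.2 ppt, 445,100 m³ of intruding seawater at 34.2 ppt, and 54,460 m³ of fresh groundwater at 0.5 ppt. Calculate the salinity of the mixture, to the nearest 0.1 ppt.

Weighted by volume,
salt = 381,500×0.5 + 32,460×14.2 + 445,100×34.2 + 54,460×0.5 = 190,750 + 460,932 + 15,222,420 + 27,230 = 15,901,332
volume = 381,500 + 32,460 + 445,100 + 54,460 = 913,520 m³
S = 15,901,332 / 913,520 = 17.407 ppt

17.4 ppt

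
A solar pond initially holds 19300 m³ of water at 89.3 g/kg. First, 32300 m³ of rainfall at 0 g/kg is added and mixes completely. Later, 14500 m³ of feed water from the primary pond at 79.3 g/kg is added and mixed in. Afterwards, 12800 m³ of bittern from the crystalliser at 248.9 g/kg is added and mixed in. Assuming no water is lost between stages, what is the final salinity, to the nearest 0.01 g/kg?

76.80 g/kg

By conservation of dissolved salt,
Initial salt = 19,300×89.3 = 1,723,490
After stage 1: salt = 1,723,490 + 32,300×0 = 1,723,490; volume = 51,600 m³; S = 33.401 g/kg
After stage 2: salt = 1,723,490 + 14,500×79.3 = 2,873,340; volume = 66,100 m³; S = 43.47 g/kg
After stage 3: salt = 2,873,340 + 12,800×248.9 = 6,059,260; volume = 78,900 m³
S = 6,059,260 / 78,900 = 76.7967 g/kg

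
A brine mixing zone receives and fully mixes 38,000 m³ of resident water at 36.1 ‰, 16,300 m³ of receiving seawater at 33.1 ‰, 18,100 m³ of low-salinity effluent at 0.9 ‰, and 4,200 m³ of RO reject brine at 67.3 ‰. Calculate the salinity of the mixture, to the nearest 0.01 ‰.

28.85 ‰

Weighted by volume,
salt = 38,000×36.1 + 16,300×33.1 + 18,100×0.9 + 4,200×67.3 = 1,371,800 + 539,530 + 16,290 + 282,660 = 2,210,280
volume = 38,000 + 16,300 + 18,100 + 4,200 = 76,600 m³
S = 2,210,280 / 76,600 = 28.8548 ‰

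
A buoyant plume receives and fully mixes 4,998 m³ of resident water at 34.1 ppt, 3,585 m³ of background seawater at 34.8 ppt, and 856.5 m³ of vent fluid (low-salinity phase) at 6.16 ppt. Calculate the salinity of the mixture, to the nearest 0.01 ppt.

Salt balance:
salt = 4,998×34.1 + 3,585×34.8 + 856.5×6.16 = 170,431.8 + 124,758 + 5,276.04 = 300,465.84
volume = 4,998 + 3,585 + 856.5 = 9,439.5 m³
S = 300,465.84 / 9,439.5 = 31.8307 ppt

31.83 ppt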